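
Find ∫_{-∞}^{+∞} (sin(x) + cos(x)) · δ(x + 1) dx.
- \sin{\left(1 \right)} + \cos{\left(1 \right)}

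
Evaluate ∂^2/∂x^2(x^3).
6 x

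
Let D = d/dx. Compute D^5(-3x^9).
- 45360 x^{4}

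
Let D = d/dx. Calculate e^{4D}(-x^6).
- x^{6} - 24 x^{5} - 240 x^{4} - 1280 x^{3} - 3840 x^{2} - 6144 x - 4096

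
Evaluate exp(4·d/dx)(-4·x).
- 4 x - 16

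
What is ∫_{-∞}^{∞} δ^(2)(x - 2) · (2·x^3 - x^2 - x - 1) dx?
22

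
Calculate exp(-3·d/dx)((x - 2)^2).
x^{2} - 10 x + 25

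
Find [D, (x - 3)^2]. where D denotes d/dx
2 x - 6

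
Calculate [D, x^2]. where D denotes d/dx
2 x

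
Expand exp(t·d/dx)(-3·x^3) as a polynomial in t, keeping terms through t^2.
3 x \left(- 3 t^{2} - 3 t x - x^{2}\right)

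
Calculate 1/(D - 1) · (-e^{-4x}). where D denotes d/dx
\frac{e^{- 4 x}}{5}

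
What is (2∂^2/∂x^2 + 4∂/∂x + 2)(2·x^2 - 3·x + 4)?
4 x^{2} + 10 x + 4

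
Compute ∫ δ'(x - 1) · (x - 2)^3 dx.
-3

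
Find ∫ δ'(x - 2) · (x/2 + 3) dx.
- \frac{1}{2}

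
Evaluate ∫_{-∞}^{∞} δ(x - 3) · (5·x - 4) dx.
11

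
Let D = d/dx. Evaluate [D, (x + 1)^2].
2 x + 2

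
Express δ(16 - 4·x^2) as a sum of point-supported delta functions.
\frac{\delta(x - 2) + \delta(x + 2)}{16}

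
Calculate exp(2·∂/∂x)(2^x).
2^{x + 2}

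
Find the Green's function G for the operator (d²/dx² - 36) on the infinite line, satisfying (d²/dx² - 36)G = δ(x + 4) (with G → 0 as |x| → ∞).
-\frac{e^{-6|x + 4|}}{12}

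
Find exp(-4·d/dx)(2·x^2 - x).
2 x^{2} - 17 x + 36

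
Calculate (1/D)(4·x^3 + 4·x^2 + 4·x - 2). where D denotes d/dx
x^{4} + \frac{4 x^{3}}{3} + 2 x^{2} - 2 x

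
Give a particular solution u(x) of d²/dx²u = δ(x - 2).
\frac{|x - 2|}{2}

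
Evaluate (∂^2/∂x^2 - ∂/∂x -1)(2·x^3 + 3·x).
- 2 x^{3} - 6 x^{2} + 9 x - 3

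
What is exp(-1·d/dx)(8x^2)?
8 x^{2} - 16 x + 8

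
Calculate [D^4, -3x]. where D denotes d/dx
-12D^{3}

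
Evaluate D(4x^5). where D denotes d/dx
20 x^{4}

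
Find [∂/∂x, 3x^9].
27 x^{8}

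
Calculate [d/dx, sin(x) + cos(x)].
- \sin{\left(x \right)} + \cos{\left(x \right)}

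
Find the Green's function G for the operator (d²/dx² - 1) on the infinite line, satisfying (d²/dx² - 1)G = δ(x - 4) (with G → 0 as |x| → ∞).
-\frac{e^{-|x - 4|}}{2}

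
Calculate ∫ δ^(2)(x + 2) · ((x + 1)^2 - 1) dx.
2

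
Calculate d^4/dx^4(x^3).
0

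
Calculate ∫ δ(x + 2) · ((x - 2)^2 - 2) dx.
14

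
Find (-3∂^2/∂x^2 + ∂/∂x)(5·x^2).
10 x - 30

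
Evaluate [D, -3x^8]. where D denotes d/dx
- 24 x^{7}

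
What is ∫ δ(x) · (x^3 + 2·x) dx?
0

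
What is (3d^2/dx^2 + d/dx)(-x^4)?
4 x^{2} \left(- x - 9\right)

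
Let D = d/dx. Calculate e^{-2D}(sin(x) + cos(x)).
\sqrt{2} \cos{\left(- x + \frac{\pi}{4} + 2 \right)}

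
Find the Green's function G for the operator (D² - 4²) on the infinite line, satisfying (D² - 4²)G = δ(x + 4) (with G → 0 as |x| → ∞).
-\frac{e^{-4|x + 4|}}{8}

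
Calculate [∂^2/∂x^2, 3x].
6\frac{d}{dx}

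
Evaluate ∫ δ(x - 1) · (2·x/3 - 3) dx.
- \frac{7}{3}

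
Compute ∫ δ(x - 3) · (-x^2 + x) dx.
-6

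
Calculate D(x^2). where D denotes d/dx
2 x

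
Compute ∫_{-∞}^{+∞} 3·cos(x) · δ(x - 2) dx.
3 \cos{\left(2 \right)}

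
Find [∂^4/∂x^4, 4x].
16\frac{d^{3}}{dx^{3}}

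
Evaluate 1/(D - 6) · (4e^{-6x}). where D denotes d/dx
- \frac{e^{- 6 x}}{3}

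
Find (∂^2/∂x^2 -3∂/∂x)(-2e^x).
4 e^{x}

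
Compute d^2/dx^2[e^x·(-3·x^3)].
- 3 x \left(x^{2} + 6 x + 6\right) e^{x}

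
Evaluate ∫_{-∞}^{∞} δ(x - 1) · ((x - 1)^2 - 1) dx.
-1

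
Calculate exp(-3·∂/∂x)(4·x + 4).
4 x - 8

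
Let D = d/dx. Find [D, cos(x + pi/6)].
- \sin{\left(x + \frac{\pi}{6} \right)}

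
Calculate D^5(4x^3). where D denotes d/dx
0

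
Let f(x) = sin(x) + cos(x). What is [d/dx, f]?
- \sin{\left(x \right)} + \cos{\left(x \right)}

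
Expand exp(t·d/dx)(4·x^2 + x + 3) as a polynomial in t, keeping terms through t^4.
4 t^{2} + t \left(8 x + 1\right) + 4 x^{2} + x + 3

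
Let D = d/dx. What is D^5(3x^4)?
0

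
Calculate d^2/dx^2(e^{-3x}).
9 e^{- 3 x}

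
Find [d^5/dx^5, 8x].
40\frac{d^{4}}{dx^{4}}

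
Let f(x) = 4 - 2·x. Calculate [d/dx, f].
-2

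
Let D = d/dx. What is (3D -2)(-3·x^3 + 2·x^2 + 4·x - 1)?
6 x^{3} - 31 x^{2} + 4 x + 14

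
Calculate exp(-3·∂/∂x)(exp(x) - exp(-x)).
- e^{3 - x} + e^{x - 3}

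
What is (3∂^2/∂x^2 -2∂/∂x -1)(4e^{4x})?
156 e^{4 x}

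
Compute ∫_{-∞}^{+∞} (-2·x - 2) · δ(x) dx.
-2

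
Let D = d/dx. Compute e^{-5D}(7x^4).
7 x^{4} - 140 x^{3} + 1050 x^{2} - 3500 x + 4375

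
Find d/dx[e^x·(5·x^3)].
5 x^{2} \left(x + 3\right) e^{x}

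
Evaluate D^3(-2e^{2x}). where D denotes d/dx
- 16 e^{2 x}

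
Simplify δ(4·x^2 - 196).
\frac{\delta(x - 7) + \delta(x + 7)}{56}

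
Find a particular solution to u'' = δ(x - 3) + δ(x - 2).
\frac{|x - 3|}{2} + \frac{|x - 2|}{2}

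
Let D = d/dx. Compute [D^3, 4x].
12D^{2}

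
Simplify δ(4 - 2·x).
\frac{\delta(x - 2)}{2}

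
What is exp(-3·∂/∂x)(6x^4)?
6 x^{4} - 72 x^{3} + 324 x^{2} - 648 x + 486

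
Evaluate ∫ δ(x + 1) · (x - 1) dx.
-2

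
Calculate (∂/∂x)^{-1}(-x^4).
- \frac{x^{5}}{5}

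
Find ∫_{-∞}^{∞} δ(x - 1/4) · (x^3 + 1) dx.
\frac{65}{64}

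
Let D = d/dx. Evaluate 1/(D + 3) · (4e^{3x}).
\frac{2 e^{3 x}}{3}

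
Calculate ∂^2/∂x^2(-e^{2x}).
- 4 e^{2 x}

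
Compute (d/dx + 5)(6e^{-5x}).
0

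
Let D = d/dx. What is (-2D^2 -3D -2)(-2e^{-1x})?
2 e^{- x}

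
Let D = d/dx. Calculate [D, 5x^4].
20 x^{3}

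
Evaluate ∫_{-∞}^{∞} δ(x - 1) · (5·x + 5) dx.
10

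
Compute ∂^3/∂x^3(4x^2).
0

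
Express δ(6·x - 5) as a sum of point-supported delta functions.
\frac{\delta(x - 5/6)}{6}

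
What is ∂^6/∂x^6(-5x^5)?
0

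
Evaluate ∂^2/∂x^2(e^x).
e^{x}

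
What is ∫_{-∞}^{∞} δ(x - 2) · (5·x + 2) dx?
12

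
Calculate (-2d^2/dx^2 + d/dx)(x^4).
4 x^{2} \left(x - 6\right)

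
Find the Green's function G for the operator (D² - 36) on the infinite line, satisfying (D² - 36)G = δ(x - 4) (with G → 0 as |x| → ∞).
-\frac{e^{-6|x - 4|}}{12}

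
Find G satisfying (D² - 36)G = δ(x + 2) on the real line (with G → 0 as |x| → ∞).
-\frac{e^{-6|x + 2|}}{12}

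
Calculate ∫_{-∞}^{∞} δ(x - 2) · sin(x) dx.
\sin{\left(2 \right)}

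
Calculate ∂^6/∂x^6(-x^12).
- 665280 x^{6}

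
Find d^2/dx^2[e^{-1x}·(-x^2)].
\left(- x^{2} + 4 x - 2\right) e^{- x}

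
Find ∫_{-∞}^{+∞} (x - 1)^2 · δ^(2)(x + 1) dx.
2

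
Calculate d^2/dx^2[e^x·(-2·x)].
2 \left(- x - 2\right) e^{x}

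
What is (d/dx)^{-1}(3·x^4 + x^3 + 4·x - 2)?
\frac{3 x^{5}}{5} + \frac{x^{4}}{4} + 2 x^{2} - 2 x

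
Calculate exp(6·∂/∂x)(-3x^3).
- 3 x^{3} - 54 x^{2} - 324 x - 648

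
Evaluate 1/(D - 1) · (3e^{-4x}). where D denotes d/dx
- \frac{3 e^{- 4 x}}{5}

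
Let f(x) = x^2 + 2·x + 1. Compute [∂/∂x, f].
2 x + 2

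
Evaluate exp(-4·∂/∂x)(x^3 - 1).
x^{3} - 12 x^{2} + 48 x - 65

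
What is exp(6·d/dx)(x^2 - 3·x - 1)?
x^{2} + 9 x + 17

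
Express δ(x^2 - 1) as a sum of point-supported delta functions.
\frac{\delta(x - 1) + \delta(x + 1)}{2}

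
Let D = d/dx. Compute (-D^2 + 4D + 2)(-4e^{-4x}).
120 e^{- 4 x}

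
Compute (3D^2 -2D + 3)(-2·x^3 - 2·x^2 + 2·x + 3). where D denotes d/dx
- 6 x^{3} + 6 x^{2} - 22 x - 7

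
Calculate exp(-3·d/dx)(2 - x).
5 - x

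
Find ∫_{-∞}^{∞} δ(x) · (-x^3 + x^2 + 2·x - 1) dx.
-1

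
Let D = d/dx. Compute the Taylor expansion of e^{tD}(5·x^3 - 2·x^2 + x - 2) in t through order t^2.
t^{2} \left(15 x - 2\right) + t \left(15 x^{2} - 4 x + 1\right) + 5 x^{3} - 2 x^{2} + x - 2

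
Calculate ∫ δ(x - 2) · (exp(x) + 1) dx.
1 + e^{2}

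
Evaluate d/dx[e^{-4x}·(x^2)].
2 x \left(1 - 2 x\right) e^{- 4 x}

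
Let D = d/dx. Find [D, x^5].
5 x^{4}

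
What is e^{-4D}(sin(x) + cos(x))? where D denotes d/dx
\sqrt{2} \cos{\left(- x + \frac{\pi}{4} + 4 \right)}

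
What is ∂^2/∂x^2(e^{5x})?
25 e^{5 x}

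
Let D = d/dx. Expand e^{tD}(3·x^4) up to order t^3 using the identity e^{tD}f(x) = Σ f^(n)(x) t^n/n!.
3 x \left(4 t^{3} + 6 t^{2} x + 4 t x^{2} + x^{3}\right)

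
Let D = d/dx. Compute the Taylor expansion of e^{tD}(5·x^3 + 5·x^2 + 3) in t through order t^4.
5 t^{3} + t^{2} \left(15 x + 5\right) + 5 t x \left(3 x + 2\right) + 5 x^{3} + 5 x^{2} + 3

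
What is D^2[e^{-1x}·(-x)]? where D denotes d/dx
\left(2 - x\right) e^{- x}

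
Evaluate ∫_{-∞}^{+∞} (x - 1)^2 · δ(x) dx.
1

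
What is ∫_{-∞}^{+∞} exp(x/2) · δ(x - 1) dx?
e^{\frac{1}{2}}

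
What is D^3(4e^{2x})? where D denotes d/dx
32 e^{2 x}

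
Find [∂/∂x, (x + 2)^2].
2 x + 4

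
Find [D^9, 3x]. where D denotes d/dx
27D^{8}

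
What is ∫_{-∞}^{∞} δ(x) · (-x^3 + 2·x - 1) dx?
-1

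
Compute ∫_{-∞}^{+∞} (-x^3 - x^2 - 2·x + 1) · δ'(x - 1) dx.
7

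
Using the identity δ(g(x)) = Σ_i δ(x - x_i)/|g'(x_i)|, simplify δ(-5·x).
\frac{\delta(x)}{5}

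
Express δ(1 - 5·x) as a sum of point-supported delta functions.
\frac{\delta(x - 1/5)}{5}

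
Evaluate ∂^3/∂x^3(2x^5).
120 x^{2}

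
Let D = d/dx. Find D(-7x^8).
- 56 x^{7}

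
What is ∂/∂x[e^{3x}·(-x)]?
\left(- 3 x - 1\right) e^{3 x}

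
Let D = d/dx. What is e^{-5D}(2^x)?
2^{x - 5}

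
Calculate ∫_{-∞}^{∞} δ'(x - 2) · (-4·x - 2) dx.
4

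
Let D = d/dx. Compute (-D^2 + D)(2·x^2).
4 x - 4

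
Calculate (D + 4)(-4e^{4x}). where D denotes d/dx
- 32 e^{4 x}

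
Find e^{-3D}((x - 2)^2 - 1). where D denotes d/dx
x^{2} - 10 x + 24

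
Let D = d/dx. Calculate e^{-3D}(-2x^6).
- 2 x^{6} + 36 x^{5} - 270 x^{4} + 1080 x^{3} - 2430 x^{2} + 2916 x - 1458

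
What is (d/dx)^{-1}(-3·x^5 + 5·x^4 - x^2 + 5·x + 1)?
- \frac{x^{6}}{2} + x^{5} - \frac{x^{3}}{3} + \frac{5 x^{2}}{2} + x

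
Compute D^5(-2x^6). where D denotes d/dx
- 1440 x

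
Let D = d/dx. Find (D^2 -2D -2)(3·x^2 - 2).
- 6 x^{2} - 12 x + 10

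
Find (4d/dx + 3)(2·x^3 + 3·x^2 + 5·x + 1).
6 x^{3} + 33 x^{2} + 39 x + 23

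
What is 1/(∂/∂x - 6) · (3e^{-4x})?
- \frac{3 e^{- 4 x}}{10}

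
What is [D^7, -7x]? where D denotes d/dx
-49D^{6}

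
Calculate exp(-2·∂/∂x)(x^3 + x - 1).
x^{3} - 6 x^{2} + 13 x - 11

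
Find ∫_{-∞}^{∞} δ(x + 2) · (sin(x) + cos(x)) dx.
- \sin{\left(2 \right)} + \cos{\left(2 \right)}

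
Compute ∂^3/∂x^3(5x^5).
300 x^{2}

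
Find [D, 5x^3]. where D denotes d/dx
15 x^{2}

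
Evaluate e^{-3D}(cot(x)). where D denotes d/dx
\cot{\left(x - 3 \right)}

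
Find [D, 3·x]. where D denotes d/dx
3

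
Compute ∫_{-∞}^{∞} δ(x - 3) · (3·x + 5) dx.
14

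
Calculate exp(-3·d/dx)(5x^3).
5 x^{3} - 45 x^{2} + 135 x - 135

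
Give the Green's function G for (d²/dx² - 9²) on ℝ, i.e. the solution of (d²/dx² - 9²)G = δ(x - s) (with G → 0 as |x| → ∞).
-\frac{e^{-9|x-s|}}{18}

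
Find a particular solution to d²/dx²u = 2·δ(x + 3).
|x + 3|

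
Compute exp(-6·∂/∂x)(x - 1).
x - 7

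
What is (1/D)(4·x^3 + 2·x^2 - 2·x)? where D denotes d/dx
x^{4} + \frac{2 x^{3}}{3} - x^{2}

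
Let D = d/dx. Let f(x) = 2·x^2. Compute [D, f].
4 x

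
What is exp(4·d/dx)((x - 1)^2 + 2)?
x^{2} + 6 x + 11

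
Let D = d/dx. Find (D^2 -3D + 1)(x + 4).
x + 1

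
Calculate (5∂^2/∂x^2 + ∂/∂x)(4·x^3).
12 x \left(x + 10\right)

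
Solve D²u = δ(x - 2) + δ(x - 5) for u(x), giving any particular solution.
\frac{|x - 2|}{2} + \frac{|x - 5|}{2}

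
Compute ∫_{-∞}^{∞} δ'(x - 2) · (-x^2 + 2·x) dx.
2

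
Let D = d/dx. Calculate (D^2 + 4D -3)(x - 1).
7 - 3 x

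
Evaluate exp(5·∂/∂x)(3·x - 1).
3 x + 14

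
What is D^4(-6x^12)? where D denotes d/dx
- 71280 x^{8}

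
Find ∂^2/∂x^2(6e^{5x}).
150 e^{5 x}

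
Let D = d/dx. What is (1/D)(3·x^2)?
x^{3}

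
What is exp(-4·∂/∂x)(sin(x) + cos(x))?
\sqrt{2} \cos{\left(- x + \frac{\pi}{4} + 4 \right)}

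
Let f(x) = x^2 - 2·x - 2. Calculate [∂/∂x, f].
2 x - 2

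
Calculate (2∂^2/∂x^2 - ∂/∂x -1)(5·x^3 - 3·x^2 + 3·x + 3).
- 5 x^{3} - 12 x^{2} + 63 x - 18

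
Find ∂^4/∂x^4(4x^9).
12096 x^{5}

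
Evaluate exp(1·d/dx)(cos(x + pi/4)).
\cos{\left(x + \frac{\pi}{4} + 1 \right)}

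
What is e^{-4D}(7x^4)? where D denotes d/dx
7 x^{4} - 112 x^{3} + 672 x^{2} - 1792 x + 1792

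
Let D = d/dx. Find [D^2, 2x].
4D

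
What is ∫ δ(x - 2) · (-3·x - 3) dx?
-9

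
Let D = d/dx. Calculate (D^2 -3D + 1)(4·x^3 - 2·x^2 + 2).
4 x^{3} - 38 x^{2} + 36 x - 2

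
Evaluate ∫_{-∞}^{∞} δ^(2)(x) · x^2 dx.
2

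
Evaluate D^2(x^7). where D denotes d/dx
42 x^{5}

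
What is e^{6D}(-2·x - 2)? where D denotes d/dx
- 2 x - 14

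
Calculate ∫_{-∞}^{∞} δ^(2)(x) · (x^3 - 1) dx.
0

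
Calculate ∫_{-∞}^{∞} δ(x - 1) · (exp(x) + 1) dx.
1 + e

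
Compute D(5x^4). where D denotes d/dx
20 x^{3}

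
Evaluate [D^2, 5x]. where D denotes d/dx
10D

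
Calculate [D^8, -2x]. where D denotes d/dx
-16D^{7}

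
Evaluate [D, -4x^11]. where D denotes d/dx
- 44 x^{10}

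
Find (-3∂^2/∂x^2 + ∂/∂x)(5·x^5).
25 x^{3} \left(x - 12\right)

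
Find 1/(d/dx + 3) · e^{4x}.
\frac{e^{4 x}}{7}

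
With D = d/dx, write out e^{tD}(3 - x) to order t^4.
- t - x + 3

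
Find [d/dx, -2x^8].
- 16 x^{7}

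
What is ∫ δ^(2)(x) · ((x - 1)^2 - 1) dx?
2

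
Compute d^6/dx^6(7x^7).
35280 x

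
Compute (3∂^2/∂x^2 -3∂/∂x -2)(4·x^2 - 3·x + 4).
- 8 x^{2} - 18 x + 25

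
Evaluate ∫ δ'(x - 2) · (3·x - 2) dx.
-3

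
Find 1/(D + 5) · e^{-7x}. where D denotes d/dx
- \frac{e^{- 7 x}}{2}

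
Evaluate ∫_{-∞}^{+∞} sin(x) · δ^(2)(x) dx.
0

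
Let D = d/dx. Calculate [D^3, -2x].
-6D^{2}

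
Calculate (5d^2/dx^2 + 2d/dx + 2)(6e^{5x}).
822 e^{5 x}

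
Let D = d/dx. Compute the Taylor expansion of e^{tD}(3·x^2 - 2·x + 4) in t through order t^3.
3 t^{2} + 2 t \left(3 x - 1\right) + 3 x^{2} - 2 x + 4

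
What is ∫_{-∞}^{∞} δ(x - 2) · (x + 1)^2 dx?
9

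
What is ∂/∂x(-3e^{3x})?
- 9 e^{3 x}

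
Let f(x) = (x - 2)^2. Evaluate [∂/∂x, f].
2 x - 4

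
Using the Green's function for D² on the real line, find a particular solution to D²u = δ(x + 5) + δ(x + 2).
\frac{|x + 5|}{2} + \frac{|x + 2|}{2}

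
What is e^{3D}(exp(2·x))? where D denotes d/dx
e^{2 x + 6}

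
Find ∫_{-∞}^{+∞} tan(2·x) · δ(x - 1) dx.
\tan{\left(2 \right)}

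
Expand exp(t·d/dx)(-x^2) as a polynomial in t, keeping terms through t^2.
- t^{2} - 2 t x - x^{2}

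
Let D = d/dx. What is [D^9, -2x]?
-18D^{8}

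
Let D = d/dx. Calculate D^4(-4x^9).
- 12096 x^{5}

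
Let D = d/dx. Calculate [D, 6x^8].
48 x^{7}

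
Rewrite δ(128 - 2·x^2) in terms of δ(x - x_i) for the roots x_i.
\frac{\delta(x - 8) + \delta(x + 8)}{32}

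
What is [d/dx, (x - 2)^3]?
3 \left(x - 2\right)^{2}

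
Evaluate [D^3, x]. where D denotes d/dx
3D^{2}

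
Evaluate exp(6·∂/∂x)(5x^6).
5 x^{6} + 180 x^{5} + 2700 x^{4} + 21600 x^{3} + 97200 x^{2} + 233280 x + 233280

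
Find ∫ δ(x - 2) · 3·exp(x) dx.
3 e^{2}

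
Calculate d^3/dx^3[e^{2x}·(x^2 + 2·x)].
\left(8 x^{2} + 40 x + 36\right) e^{2 x}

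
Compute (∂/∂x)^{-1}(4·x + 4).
2 x^{2} + 4 x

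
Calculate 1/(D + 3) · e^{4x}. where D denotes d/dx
\frac{e^{4 x}}{7}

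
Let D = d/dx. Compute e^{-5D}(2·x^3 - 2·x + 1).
2 x^{3} - 30 x^{2} + 148 x - 239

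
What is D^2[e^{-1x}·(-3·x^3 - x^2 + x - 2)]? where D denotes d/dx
\left(- 3 x^{3} + 17 x^{2} - 13 x - 6\right) e^{- x}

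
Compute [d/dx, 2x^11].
22 x^{10}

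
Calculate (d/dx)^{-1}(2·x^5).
\frac{x^{6}}{3}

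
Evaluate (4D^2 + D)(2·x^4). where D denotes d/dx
8 x^{2} \left(x + 12\right)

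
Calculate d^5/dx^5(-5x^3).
0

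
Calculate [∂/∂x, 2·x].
2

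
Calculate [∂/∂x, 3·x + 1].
3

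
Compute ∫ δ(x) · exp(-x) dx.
1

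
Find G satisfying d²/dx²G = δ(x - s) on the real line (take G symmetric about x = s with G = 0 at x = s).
\frac{|x - s|}{2}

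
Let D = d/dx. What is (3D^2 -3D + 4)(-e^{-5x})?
- 94 e^{- 5 x}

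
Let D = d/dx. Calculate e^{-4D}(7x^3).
7 x^{3} - 84 x^{2} + 336 x - 448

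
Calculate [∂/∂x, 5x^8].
40 x^{7}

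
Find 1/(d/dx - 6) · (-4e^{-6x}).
\frac{e^{- 6 x}}{3}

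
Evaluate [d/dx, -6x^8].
- 48 x^{7}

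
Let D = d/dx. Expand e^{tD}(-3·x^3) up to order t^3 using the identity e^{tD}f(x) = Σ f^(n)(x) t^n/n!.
- 3 t^{3} - 9 t^{2} x - 9 t x^{2} - 3 x^{3}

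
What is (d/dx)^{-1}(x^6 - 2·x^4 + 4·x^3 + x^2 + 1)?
\frac{x^{7}}{7} - \frac{2 x^{5}}{5} + x^{4} + \frac{x^{3}}{3} + x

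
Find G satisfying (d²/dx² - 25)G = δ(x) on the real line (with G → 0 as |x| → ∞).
-\frac{e^{-5|x|}}{10}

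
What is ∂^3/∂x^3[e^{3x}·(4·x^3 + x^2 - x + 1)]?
\left(108 x^{3} + 351 x^{2} + 243 x + 42\right) e^{3 x}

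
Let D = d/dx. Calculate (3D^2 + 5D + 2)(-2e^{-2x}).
- 8 e^{- 2 x}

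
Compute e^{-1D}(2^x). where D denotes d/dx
2^{x - 1}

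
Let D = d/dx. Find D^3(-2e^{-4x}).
128 e^{- 4 x}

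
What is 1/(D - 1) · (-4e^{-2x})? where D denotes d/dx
\frac{4 e^{- 2 x}}{3}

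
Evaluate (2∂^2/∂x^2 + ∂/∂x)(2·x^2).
4 x + 8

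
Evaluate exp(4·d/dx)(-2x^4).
- 2 x^{4} - 32 x^{3} - 192 x^{2} - 512 x - 512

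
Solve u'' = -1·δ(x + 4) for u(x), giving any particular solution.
-\frac{|x + 4|}{2}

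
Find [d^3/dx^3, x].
3\frac{d^{2}}{dx^{2}}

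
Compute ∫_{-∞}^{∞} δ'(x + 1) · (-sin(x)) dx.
\cos{\left(1 \right)}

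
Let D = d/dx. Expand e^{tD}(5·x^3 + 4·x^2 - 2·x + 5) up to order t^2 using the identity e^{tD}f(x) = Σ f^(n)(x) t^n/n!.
t^{2} \left(15 x + 4\right) + t \left(15 x^{2} + 8 x - 2\right) + 5 x^{3} + 4 x^{2} - 2 x + 5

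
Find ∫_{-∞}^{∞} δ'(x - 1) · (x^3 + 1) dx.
-3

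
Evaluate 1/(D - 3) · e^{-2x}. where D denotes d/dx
- \frac{e^{- 2 x}}{5}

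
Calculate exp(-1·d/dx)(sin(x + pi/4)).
\sin{\left(x - 1 + \frac{\pi}{4} \right)}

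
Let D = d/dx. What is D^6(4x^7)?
20160 x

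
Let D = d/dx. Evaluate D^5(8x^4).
0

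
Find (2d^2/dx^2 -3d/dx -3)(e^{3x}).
6 e^{3 x}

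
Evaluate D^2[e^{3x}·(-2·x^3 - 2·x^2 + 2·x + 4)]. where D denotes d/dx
\left(- 18 x^{3} - 54 x^{2} - 18 x + 44\right) e^{3 x}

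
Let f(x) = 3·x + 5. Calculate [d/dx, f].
3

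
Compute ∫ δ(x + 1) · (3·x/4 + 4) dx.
\frac{13}{4}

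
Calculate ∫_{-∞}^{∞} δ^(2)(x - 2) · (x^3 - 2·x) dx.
12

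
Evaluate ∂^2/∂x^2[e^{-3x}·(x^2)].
\left(9 x^{2} - 12 x + 2\right) e^{- 3 x}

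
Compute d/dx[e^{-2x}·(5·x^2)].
10 x \left(1 - x\right) e^{- 2 x}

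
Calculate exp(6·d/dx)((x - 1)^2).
x^{2} + 10 x + 25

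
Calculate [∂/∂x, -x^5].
- 5 x^{4}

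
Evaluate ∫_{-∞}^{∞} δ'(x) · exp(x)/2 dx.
- \frac{1}{2}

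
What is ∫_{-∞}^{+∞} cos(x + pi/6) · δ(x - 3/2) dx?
\cos{\left(\frac{\pi}{6} + \frac{3}{2} \right)}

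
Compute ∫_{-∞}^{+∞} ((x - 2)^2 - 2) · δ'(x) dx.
4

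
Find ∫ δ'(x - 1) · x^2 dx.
-2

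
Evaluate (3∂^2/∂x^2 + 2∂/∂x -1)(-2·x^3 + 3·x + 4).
2 x^{3} - 12 x^{2} - 39 x + 2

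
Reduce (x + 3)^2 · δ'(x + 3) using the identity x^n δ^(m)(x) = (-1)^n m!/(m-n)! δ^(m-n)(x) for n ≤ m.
0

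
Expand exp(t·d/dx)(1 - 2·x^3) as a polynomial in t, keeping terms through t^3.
- 2 t^{3} - 6 t^{2} x - 6 t x^{2} - 2 x^{3} + 1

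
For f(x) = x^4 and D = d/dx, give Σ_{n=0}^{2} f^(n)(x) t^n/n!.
x^{2} \left(6 t^{2} + 4 t x + x^{2}\right)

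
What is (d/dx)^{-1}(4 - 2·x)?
- x^{2} + 4 x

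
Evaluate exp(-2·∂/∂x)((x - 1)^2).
x^{2} - 6 x + 9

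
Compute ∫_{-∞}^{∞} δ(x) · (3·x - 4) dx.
-4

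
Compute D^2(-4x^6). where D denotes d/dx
- 120 x^{4}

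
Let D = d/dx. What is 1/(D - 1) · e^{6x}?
\frac{e^{6 x}}{5}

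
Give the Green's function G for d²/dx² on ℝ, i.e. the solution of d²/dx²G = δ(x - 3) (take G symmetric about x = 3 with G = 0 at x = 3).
\frac{|x - 3|}{2}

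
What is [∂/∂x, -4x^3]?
- 12 x^{2}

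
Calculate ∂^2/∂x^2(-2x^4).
- 24 x^{2}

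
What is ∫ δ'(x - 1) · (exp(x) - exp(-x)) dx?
- 2 \cosh{\left(1 \right)}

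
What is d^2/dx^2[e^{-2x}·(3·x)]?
12 \left(x - 1\right) e^{- 2 x}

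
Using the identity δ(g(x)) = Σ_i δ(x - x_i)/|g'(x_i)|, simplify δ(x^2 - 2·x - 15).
\frac{\delta(x - 5) + \delta(x + 3)}{8}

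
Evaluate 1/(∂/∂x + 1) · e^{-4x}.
- \frac{e^{- 4 x}}{3}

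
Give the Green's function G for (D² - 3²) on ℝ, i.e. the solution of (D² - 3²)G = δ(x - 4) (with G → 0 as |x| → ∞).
-\frac{e^{-3|x - 4|}}{6}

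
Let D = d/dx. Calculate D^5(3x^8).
20160 x^{3}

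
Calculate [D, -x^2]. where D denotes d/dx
- 2 x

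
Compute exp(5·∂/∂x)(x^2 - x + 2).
x^{2} + 9 x + 22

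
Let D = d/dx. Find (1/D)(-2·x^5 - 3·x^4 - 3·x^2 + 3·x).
- \frac{x^{6}}{3} - \frac{3 x^{5}}{5} - x^{3} + \frac{3 x^{2}}{2}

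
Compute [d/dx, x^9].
9 x^{8}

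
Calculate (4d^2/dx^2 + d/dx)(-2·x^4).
8 x^{2} \left(- x - 12\right)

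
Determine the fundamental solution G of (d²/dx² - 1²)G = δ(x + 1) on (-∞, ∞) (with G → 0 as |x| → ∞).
-\frac{e^{-|x + 1|}}{2}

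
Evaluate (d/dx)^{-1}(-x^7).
- \frac{x^{8}}{8}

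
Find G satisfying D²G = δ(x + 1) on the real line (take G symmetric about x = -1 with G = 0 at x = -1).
\frac{|x + 1|}{2}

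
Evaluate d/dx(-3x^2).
- 6 x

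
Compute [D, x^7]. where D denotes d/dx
7 x^{6}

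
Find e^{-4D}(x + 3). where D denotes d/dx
x - 1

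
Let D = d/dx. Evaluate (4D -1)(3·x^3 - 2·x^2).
x \left(- 3 x^{2} + 38 x - 16\right)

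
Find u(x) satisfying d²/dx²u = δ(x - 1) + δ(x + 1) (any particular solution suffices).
\frac{|x - 1|}{2} + \frac{|x + 1|}{2}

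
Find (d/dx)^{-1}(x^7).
\frac{x^{8}}{8}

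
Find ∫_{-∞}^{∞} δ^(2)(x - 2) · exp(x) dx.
e^{2}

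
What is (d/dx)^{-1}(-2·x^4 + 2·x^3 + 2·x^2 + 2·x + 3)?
- \frac{2 x^{5}}{5} + \frac{x^{4}}{2} + \frac{2 x^{3}}{3} + x^{2} + 3 x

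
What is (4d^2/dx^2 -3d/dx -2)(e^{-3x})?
43 e^{- 3 x}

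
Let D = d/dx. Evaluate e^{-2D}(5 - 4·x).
13 - 4 x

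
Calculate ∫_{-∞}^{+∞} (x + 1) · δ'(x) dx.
-1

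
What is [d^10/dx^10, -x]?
-10\frac{d^{9}}{dx^{9}}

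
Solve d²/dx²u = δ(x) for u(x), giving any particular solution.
\frac{|x|}{2}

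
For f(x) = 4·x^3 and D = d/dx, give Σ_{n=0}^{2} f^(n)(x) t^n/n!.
4 x \left(3 t^{2} + 3 t x + x^{2}\right)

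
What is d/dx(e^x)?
e^{x}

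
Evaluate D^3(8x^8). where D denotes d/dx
2688 x^{5}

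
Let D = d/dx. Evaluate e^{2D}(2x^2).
2 x^{2} + 8 x + 8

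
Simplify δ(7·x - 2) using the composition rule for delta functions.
\frac{\delta(x - 2/7)}{7}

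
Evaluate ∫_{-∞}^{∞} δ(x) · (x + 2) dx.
2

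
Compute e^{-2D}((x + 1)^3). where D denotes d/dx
x^{3} - 3 x^{2} + 3 x - 1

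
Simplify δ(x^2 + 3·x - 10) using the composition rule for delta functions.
\frac{\delta(x - 2) + \delta(x + 5)}{7}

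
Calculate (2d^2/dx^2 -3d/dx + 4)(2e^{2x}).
12 e^{2 x}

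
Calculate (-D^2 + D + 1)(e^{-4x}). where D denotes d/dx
- 19 e^{- 4 x}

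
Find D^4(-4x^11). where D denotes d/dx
- 31680 x^{7}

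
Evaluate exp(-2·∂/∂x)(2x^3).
2 x^{3} - 12 x^{2} + 24 x - 16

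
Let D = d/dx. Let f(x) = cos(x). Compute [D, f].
- \sin{\left(x \right)}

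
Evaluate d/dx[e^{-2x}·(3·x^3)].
x^{2} \left(9 - 6 x\right) e^{- 2 x}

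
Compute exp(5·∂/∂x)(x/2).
\frac{x}{2} + \frac{5}{2}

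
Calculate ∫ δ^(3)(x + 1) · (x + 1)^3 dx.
-6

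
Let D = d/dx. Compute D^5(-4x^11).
- 221760 x^{6}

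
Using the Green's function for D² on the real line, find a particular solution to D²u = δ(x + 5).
\frac{|x + 5|}{2}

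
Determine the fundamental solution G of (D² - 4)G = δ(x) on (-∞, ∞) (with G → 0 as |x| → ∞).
-\frac{e^{-2|x|}}{4}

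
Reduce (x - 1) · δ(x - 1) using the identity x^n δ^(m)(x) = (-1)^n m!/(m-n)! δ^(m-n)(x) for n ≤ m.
0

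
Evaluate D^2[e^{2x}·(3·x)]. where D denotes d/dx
12 \left(x + 1\right) e^{2 x}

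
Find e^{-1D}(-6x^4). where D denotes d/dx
- 6 x^{4} + 24 x^{3} - 36 x^{2} + 24 x - 6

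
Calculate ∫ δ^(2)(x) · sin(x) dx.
0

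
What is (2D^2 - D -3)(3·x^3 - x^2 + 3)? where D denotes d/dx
- 9 x^{3} - 6 x^{2} + 38 x - 13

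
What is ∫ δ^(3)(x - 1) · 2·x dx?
0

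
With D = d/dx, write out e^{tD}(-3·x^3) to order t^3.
- 3 t^{3} - 9 t^{2} x - 9 t x^{2} - 3 x^{3}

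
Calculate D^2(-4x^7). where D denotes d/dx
- 168 x^{5}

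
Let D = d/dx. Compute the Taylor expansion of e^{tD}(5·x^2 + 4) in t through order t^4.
5 t^{2} + 10 t x + 5 x^{2} + 4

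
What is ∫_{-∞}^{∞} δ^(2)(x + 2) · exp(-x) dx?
e^{2}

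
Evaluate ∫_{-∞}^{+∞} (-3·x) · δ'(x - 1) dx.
3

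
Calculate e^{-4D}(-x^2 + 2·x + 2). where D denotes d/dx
- x^{2} + 10 x - 22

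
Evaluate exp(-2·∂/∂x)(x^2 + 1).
x^{2} - 4 x + 5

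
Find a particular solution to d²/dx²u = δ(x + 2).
\frac{|x + 2|}{2}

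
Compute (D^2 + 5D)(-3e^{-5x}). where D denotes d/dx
0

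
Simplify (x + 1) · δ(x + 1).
0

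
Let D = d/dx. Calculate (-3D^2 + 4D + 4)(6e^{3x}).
- 66 e^{3 x}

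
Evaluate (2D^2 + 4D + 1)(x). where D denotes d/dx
x + 4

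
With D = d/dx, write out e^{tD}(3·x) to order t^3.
3 t + 3 x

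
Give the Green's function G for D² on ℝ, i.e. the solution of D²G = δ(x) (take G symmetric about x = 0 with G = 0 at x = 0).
\frac{|x|}{2}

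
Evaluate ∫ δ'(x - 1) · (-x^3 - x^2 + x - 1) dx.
4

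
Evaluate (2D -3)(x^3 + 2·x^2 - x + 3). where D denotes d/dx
- 3 x^{3} + 11 x - 11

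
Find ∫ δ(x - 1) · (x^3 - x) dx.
0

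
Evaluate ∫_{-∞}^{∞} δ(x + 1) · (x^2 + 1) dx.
2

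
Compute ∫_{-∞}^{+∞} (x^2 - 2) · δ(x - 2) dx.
2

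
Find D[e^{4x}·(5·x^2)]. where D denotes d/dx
10 x \left(2 x + 1\right) e^{4 x}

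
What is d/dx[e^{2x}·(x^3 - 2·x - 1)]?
\left(2 x^{3} + 3 x^{2} - 4 x - 4\right) e^{2 x}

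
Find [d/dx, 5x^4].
20 x^{3}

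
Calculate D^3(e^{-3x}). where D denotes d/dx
- 27 e^{- 3 x}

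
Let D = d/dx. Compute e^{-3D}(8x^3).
8 x^{3} - 72 x^{2} + 216 x - 216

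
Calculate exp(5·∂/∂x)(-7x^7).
- 7 x^{7} - 245 x^{6} - 3675 x^{5} - 30625 x^{4} - 153125 x^{3} - 459375 x^{2} - 765625 x - 546875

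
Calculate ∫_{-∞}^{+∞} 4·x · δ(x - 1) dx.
4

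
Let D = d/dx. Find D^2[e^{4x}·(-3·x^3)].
- 6 x \left(8 x^{2} + 12 x + 3\right) e^{4 x}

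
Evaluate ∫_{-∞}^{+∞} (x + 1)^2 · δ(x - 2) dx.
9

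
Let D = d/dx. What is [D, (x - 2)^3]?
3 \left(x - 2\right)^{2}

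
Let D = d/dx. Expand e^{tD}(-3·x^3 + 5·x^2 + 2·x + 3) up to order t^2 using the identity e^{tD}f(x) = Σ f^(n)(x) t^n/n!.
t^{2} \left(5 - 9 x\right) + t \left(- 9 x^{2} + 10 x + 2\right) - 3 x^{3} + 5 x^{2} + 2 x + 3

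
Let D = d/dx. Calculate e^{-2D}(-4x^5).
- 4 x^{5} + 40 x^{4} - 160 x^{3} + 320 x^{2} - 320 x + 128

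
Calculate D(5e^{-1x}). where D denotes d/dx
- 5 e^{- x}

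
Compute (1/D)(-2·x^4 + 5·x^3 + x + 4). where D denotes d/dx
- \frac{2 x^{5}}{5} + \frac{5 x^{4}}{4} + \frac{x^{2}}{2} + 4 x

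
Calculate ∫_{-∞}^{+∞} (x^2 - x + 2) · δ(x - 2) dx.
4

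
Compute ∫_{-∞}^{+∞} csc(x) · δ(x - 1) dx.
\csc{\left(1 \right)}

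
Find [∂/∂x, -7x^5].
- 35 x^{4}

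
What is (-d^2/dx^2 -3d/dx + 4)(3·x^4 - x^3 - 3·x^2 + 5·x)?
12 x^{4} - 40 x^{3} - 39 x^{2} + 44 x - 9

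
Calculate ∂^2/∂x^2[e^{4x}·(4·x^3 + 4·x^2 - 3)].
\left(64 x^{3} + 160 x^{2} + 88 x - 40\right) e^{4 x}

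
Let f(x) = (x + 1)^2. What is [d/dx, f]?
2 x + 2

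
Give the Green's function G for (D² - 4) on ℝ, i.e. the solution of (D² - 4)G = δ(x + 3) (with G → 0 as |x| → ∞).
-\frac{e^{-2|x + 3|}}{4}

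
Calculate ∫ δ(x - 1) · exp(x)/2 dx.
\frac{e}{2}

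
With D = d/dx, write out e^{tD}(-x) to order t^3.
- t - x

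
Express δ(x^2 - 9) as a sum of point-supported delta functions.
\frac{\delta(x + 3) + \delta(x - 3)}{6}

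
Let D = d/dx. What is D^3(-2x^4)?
- 48 x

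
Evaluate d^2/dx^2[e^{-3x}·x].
3 \left(3 x - 2\right) e^{- 3 x}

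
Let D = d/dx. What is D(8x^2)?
16 x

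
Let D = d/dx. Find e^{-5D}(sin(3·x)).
\sin{\left(3 x - 15 \right)}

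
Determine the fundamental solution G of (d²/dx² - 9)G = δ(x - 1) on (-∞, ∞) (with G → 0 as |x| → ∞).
-\frac{e^{-3|x - 1|}}{6}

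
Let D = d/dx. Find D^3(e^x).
e^{x}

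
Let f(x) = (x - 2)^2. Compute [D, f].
2 x - 4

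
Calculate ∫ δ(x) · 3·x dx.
0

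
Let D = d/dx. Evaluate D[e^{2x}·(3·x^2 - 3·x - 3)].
\left(6 x^{2} - 9\right) e^{2 x}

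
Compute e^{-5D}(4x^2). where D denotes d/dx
4 x^{2} - 40 x + 100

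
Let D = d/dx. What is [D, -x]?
-1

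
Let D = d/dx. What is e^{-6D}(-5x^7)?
- 5 x^{7} + 210 x^{6} - 3780 x^{5} + 37800 x^{4} - 226800 x^{3} + 816480 x^{2} - 1632960 x + 1399680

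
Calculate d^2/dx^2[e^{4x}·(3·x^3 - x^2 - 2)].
2 \left(24 x^{3} + 28 x^{2} + x - 17\right) e^{4 x}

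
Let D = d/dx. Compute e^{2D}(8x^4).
8 x^{4} + 64 x^{3} + 192 x^{2} + 256 x + 128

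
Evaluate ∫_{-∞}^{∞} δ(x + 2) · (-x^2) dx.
-4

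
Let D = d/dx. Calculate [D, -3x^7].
- 21 x^{6}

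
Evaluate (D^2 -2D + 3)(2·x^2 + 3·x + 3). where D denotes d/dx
6 x^{2} + x + 7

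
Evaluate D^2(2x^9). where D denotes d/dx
144 x^{7}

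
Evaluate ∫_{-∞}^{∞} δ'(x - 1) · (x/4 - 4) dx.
- \frac{1}{4}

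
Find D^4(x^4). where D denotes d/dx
24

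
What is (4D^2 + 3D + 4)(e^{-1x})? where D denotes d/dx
5 e^{- x}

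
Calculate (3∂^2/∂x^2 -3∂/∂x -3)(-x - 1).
3 x + 6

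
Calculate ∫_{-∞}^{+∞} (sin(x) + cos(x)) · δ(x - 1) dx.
\cos{\left(1 \right)} + \sin{\left(1 \right)}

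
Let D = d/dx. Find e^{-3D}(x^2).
x^{2} - 6 x + 9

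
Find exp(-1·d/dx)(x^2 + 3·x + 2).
x \left(x + 1\right)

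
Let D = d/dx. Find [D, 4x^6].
24 x^{5}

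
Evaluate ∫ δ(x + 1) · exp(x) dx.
e^{-1}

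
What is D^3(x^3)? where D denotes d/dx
6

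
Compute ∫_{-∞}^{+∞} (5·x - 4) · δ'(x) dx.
-5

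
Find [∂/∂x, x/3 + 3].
\frac{1}{3}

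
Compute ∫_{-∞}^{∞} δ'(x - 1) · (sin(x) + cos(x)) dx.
- \cos{\left(1 \right)} + \sin{\left(1 \right)}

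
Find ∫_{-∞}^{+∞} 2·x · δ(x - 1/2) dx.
1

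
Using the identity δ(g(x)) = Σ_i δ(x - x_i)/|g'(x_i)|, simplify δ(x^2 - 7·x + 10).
\frac{\delta(x - 5) + \delta(x - 2)}{3}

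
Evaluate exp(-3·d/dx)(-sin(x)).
- \sin{\left(x - 3 \right)}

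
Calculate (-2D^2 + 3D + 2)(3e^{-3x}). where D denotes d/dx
- 75 e^{- 3 x}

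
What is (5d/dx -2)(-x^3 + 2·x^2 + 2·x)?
2 x^{3} - 19 x^{2} + 16 x + 10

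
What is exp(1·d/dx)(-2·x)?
- 2 x - 2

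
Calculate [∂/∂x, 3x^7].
21 x^{6}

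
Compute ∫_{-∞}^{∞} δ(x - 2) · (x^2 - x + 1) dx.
3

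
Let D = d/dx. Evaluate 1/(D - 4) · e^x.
- \frac{e^{x}}{3}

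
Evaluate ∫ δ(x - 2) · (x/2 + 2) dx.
3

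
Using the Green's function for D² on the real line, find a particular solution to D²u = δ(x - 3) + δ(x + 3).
\frac{|x - 3|}{2} + \frac{|x + 3|}{2}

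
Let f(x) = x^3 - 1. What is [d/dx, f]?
3 x^{2}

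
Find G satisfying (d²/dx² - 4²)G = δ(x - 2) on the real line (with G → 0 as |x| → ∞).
-\frac{e^{-4|x - 2|}}{8}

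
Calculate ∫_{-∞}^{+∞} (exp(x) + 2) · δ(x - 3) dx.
2 + e^{3}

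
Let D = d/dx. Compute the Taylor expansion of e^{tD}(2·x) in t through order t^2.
2 t + 2 x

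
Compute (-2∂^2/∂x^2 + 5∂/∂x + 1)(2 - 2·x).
- 2 x - 8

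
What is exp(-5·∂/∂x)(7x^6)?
7 x^{6} - 210 x^{5} + 2625 x^{4} - 17500 x^{3} + 65625 x^{2} - 131250 x + 109375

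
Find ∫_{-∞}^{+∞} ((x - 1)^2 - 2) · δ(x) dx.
-1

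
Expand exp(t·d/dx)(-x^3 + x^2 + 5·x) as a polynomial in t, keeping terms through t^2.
t^{2} \left(1 - 3 x\right) + t \left(- 3 x^{2} + 2 x + 5\right) - x^{3} + x^{2} + 5 x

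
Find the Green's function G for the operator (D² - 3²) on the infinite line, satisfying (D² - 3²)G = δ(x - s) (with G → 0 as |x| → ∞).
-\frac{e^{-3|x-s|}}{6}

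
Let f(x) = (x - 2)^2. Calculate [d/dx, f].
2 x - 4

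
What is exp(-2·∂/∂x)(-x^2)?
- x^{2} + 4 x - 4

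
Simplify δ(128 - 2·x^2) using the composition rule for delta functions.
\frac{\delta(x - 8) + \delta(x + 8)}{32}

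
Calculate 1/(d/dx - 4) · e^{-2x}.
- \frac{e^{- 2 x}}{6}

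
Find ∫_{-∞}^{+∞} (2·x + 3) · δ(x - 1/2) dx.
4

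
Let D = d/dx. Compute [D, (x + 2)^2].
2 x + 4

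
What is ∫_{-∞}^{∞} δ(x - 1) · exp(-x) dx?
e^{-1}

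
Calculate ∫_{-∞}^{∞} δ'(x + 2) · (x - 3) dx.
-1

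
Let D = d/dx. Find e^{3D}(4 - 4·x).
- 4 x - 8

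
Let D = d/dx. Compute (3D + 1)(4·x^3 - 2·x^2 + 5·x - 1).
4 x^{3} + 34 x^{2} - 7 x + 14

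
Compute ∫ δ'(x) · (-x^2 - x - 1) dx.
1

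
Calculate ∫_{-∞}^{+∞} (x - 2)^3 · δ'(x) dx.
-12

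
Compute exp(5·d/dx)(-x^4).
- x^{4} - 20 x^{3} - 150 x^{2} - 500 x - 625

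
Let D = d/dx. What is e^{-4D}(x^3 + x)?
x^{3} - 12 x^{2} + 49 x - 68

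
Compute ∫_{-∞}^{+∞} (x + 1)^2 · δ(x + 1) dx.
0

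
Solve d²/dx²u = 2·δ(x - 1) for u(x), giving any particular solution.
|x - 1|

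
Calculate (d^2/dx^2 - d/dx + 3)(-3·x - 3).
- 9 x - 6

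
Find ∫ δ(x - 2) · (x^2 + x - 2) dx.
4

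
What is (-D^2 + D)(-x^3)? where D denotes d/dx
3 x \left(2 - x\right)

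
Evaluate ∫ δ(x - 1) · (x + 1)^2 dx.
4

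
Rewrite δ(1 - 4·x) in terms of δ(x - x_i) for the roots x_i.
\frac{\delta(x - 1/4)}{4}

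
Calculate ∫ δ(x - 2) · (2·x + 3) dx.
7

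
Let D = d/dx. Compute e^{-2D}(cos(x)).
\cos{\left(x - 2 \right)}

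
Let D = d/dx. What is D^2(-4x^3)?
- 24 x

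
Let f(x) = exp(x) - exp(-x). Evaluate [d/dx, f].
2 \cosh{\left(x \right)}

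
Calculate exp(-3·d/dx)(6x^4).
6 x^{4} - 72 x^{3} + 324 x^{2} - 648 x + 486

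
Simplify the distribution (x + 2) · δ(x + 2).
0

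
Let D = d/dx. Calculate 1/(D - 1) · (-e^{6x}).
- \frac{e^{6 x}}{5}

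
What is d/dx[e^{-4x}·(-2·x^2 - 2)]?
4 \left(2 x^{2} - x + 2\right) e^{- 4 x}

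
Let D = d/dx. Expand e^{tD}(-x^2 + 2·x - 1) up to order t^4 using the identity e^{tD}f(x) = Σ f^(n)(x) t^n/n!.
- t^{2} - 2 t \left(x - 1\right) - x^{2} + 2 x - 1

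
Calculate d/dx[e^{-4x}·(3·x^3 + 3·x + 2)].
\left(- 12 x^{3} + 9 x^{2} - 12 x - 5\right) e^{- 4 x}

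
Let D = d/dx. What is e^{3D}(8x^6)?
8 x^{6} + 144 x^{5} + 1080 x^{4} + 4320 x^{3} + 9720 x^{2} + 11664 x + 5832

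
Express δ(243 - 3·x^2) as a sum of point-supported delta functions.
\frac{\delta(x - 9) + \delta(x + 9)}{54}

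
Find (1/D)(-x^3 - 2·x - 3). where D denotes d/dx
- \frac{x^{4}}{4} - x^{2} - 3 x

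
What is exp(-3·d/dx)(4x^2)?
4 x^{2} - 24 x + 36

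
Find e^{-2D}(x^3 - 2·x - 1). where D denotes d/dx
x^{3} - 6 x^{2} + 10 x - 5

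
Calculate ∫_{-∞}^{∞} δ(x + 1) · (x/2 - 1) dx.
- \frac{3}{2}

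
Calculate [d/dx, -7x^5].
- 35 x^{4}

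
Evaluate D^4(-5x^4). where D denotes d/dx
-120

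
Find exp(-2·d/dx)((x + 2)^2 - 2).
x^{2} - 2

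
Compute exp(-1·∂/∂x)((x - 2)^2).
x^{2} - 6 x + 9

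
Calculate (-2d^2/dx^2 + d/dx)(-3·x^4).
12 x^{2} \left(6 - x\right)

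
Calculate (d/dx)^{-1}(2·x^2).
\frac{2 x^{3}}{3}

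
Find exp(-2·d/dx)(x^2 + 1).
x^{2} - 4 x + 5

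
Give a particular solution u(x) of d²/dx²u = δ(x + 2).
\frac{|x + 2|}{2}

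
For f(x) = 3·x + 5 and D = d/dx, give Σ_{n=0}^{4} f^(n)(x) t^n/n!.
3 t + 3 x + 5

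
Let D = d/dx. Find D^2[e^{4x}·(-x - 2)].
\left(- 16 x - 40\right) e^{4 x}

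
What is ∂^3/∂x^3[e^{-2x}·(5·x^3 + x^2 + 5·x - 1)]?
2 \left(- 20 x^{3} + 86 x^{2} - 98 x + 43\right) e^{- 2 x}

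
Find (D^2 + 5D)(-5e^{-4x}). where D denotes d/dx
20 e^{- 4 x}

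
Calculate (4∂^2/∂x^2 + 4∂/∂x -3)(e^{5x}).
117 e^{5 x}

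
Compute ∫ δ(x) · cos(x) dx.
1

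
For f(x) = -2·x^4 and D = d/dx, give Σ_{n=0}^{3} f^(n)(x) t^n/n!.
2 x \left(- 4 t^{3} - 6 t^{2} x - 4 t x^{2} - x^{3}\right)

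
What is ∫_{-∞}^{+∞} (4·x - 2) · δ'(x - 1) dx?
-4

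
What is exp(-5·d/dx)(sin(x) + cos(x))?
\sqrt{2} \cos{\left(- x + \frac{\pi}{4} + 5 \right)}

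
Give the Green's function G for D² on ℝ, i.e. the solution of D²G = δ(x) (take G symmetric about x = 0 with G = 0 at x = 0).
\frac{|x|}{2}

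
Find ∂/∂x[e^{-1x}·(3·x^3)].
3 x^{2} \left(3 - x\right) e^{- x}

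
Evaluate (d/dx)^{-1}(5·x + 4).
\frac{5 x^{2}}{2} + 4 x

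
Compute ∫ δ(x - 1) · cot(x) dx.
\cot{\left(1 \right)}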